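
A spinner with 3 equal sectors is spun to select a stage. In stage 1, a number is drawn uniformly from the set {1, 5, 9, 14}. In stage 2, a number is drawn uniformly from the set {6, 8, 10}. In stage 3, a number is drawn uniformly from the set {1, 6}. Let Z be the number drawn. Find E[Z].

25/4

E[Z | stage 1] = (1+5+9+14)/4 = 29/4.
E[Z | stage 2] = (6+8+10)/3 = 8.
E[Z | stage 3] = (1+6)/2 = 7/2.
By the law of total expectation,
E[Z] = (1/3)·(29/4) + (1/3)·(8) + (1/3)·(7/2) = 25/4.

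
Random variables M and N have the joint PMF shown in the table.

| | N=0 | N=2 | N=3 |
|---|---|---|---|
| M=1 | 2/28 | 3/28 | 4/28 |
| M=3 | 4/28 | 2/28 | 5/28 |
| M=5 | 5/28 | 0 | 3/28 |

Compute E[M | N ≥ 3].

17/6

P(N ≥ 3) = 3/7.
Σ M·P over the event = 1·(4/28) + 3·(5/28) + 5·(3/28) = 17/14.
E[M | N ≥ 3] = (17/14) / (3/7) = 17/6.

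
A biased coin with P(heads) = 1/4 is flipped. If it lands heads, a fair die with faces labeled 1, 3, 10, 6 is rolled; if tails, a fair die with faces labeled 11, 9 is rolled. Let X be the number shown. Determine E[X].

35/4

E[X | heads] = (1+3+10+6)/4 = 5.
E[X | tails] = (11+9)/2 = 10.
By the law of total expectation,
E[X] = (1/4)·(5) + (3/4)·(10) = 35/4.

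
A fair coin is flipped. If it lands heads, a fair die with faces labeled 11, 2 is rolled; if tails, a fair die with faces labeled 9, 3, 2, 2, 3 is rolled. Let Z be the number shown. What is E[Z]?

E[Z | heads] = (11+2)/2 = 13/2.
E[Z | tails] = (9+3+2+2+3)/5 = 19/5.
E[Z] = (1/2)·(13/2) + (1/2)·(19/5) = 103/20.

103/20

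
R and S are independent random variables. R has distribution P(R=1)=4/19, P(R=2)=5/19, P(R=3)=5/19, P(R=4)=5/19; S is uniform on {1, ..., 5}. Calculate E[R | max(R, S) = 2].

P(max(R, S) = 2) = 14/95.
Summing R·P(x,y) over outcomes with max(R, S) = 2 gives 24/95.
E[R | max(R, S) = 2] = (24/95) / (14/95) = 12/7.

12/7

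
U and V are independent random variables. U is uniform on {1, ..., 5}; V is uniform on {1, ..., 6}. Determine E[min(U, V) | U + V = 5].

Outcomes with U + V = 5: (1,4), (2,3), (3,2), (4,1), each with probability 1/30.
E[min(U, V) | U + V = 5] = (1 + 2 + 2 + 1) / 4 = 3/2.

3/2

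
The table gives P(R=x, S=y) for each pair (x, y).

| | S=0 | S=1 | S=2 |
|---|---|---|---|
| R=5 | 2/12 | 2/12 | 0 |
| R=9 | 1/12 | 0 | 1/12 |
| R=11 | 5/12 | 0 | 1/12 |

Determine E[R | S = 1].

P(S = 1) = 1/6.
Σ R·P over the event = 5·(2/12) = 5/6.
E[R | S = 1] = (5/6) / (1/6) = 5.

5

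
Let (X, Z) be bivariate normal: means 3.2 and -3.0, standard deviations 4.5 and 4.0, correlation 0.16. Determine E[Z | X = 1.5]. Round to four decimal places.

For a bivariate normal, E[Z | X=x] = μ_Z + ρ·(σ_Z/σ_X)·(x − μ_X).
E[Z | X=1.5] = -3.0 + (0.16)·(4.0/4.5)·(1.5 − (3.2)) = -3.0 + (0.14222)·(-1.7) = -3.2418.

-3.2418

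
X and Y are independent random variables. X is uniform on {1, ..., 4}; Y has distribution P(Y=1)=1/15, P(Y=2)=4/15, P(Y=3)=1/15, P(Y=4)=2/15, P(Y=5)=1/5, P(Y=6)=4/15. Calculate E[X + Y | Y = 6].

17/2

P(Y = 6) = 4/15.
Summing (X+Y)·P(x,y) over outcomes with Y = 6 gives 34/15.
E[X + Y | Y = 6] = (34/15) / (4/15) = 17/2.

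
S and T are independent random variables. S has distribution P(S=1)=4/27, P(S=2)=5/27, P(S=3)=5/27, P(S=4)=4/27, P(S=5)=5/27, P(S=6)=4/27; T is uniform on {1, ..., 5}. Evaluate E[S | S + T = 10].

P(S + T = 10) = 1/15.
Summing S·P(x,y) over outcomes with S + T = 10 gives 49/135.
E[S | S + T = 10] = (49/135) / (1/15) = 49/9.

49/9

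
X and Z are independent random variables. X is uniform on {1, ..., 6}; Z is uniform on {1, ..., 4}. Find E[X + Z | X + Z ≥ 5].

62/9

P(X + Z ≥ 5) = 3/4.
Summing (X+Z)·P(x,y) over outcomes with X + Z ≥ 5 gives 31/6.
E[X + Z | X + Z ≥ 5] = (31/6) / (3/4) = 62/9.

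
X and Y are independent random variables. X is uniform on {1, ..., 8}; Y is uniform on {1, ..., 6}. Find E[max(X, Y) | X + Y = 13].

Outcomes with X + Y = 13: (7,6), (8,5), each with probability 1/48.
E[max(X, Y) | X + Y = 13] = (7 + 8) / 2 = 15/2.

15/2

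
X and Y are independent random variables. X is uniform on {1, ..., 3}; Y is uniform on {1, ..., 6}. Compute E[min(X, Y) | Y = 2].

5/3

Outcomes with Y = 2: (1,2), (2,2), (3,2), each with probability 1/18.
E[min(X, Y) | Y = 2] = (1 + 2 + 2) / 3 = 5/3.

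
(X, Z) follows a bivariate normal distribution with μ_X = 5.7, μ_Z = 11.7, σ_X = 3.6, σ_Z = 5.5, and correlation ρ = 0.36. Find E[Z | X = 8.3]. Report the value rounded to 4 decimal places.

13.1300

E[Z | X=x] = μ_Z + ρ(σ_Z/σ_X)(x − μ_X) for jointly normal variables.
E[Z | X=8.3] = 11.7 + (0.36)·(5.5/3.6)·(8.3 − (5.7)) = 11.7 + (0.55)·(2.6) = 13.1300.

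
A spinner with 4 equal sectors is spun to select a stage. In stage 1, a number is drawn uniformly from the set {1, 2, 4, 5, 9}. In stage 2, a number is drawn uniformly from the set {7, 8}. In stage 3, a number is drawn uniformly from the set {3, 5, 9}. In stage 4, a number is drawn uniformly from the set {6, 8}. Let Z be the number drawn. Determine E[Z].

E[Z | stage 1] = (1+2+4+5+9)/5 = 21/5.
E[Z | stage 2] = (7+8)/2 = 15/2.
E[Z | stage 3] = (3+5+9)/3 = 17/3.
E[Z | stage 4] = (6+8)/2 = 7.
By the law of total expectation,
E[Z] = (1/4)·(21/5) + (1/4)·(15/2) + (1/4)·(17/3) + (1/4)·(7) = 731/120.

731/120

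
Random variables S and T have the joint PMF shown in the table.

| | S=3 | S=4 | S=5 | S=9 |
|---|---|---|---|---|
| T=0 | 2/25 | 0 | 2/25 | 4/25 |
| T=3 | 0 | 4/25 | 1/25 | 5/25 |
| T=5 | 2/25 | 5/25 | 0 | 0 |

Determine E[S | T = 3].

P(T = 3) = 2/5.
Σ S·P over the event = 4·(4/25) + 5·(1/25) + 9·(5/25) = 66/25.
E[S | T = 3] = (66/25) / (2/5) = 33/5.

33/5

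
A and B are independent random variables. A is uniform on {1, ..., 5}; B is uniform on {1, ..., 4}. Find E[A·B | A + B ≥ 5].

P(A + B ≥ 5) = 7/10.
Summing AB·P(x,y) over outcomes with A + B ≥ 5 gives 27/4.
E[A·B | A + B ≥ 5] = (27/4) / (7/10) = 135/14.

135/14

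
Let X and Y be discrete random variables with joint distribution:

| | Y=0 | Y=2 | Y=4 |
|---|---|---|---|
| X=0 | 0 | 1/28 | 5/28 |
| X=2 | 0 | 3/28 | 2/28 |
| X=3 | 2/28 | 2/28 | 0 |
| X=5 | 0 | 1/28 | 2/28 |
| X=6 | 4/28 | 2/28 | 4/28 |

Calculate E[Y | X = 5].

10/3

P(X = 5) = 3/28.
Σ Y·P over the event = 2·(1/28) + 4·(2/28) = 5/14.
E[Y | X = 5] = (5/14) / (3/28) = 10/3.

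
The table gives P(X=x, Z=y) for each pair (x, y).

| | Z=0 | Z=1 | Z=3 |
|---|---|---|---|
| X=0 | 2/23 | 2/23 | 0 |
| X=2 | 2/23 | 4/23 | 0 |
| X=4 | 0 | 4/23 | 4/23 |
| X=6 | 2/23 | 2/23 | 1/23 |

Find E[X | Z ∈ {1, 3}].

P(Z ∈ {1, 3}) = 17/23.
Σ X·P over the event = 0·(2/23) + 2·(4/23) + 4·(4/23) + 4·(4/23) + 6·(2/23) + 6·(1/23) = 58/23.
E[X | Z ∈ {1, 3}] = (58/23) / (17/23) = 58/17.

58/17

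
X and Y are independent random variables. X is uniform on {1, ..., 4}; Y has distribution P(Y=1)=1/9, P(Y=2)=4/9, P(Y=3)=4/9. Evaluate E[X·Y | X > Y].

113/15

P(X > Y) = 5/12.
Summing XY·P(x,y) over outcomes with X > Y gives 113/36.
E[X·Y | X > Y] = (113/36) / (5/12) = 113/15.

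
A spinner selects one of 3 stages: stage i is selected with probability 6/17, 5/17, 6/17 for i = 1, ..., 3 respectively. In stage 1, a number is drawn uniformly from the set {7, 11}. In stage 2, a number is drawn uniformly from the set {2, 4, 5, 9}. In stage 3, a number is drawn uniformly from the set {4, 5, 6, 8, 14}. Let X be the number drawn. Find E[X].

617/85

E[X | stage 1] = (7+11)/2 = 9.
E[X | stage 2] = (2+4+5+9)/4 = 5.
E[X | stage 3] = (4+5+6+8+14)/5 = 37/5.
E[X] = (6/17)·(9) + (5/17)·(5) + (6/17)·(37/5) = 617/85.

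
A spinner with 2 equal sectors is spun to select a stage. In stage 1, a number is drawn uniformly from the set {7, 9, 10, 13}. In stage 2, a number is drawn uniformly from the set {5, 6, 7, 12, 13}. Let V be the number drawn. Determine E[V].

367/40

E[V | stage 1] = (7+9+10+13)/4 = 39/4.
E[V | stage 2] = (5+6+7+12+13)/5 = 43/5.
E[V] = (1/2)·(39/4) + (1/2)·(43/5) = 367/40.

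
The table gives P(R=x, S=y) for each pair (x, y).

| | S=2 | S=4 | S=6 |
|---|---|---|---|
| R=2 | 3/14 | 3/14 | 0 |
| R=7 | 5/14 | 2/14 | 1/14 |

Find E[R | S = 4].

4

P(S = 4) = 5/14.
Σ R·P over the event = 2·(3/14) + 7·(2/14) = 10/7.
E[R | S = 4] = (10/7) / (5/14) = 4.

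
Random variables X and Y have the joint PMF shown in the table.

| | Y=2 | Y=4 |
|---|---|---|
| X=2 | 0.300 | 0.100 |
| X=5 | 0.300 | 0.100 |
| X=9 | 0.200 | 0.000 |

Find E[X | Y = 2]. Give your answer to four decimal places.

4.8750

P(Y = 2) = 0.800.
Σ X·P over the event = 2·(0.300) + 5·(0.300) + 9·(0.200) = 3.900.
E[X | Y = 2] = (3.900) / (0.800) = 4.8750.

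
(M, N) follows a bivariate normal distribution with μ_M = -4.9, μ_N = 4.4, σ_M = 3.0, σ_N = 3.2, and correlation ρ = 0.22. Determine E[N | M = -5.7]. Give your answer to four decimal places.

E[N | M=x] = μ_N + ρ(σ_N/σ_M)(x − μ_M) for jointly normal variables.
E[N | M=-5.7] = 4.4 + (0.22)·(3.2/3.0)·(-5.7 − (-4.9)) = 4.4 + (0.23467)·(-0.8) = 4.2123.

4.2123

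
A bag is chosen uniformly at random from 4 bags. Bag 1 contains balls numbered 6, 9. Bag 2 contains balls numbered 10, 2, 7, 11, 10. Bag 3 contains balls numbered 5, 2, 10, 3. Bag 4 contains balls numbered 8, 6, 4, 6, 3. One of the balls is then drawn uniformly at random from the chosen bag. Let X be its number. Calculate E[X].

E[X | bag 1] = (6+9)/2 = 15/2.
E[X | bag 2] = (10+2+7+11+10)/5 = 8.
E[X | bag 3] = (5+2+10+3)/4 = 5.
E[X | bag 4] = (8+6+4+6+3)/5 = 27/5.
By the law of total expectation,
E[X] = (1/4)·(15/2) + (1/4)·(8) + (1/4)·(5) + (1/4)·(27/5) = 259/40.

259/40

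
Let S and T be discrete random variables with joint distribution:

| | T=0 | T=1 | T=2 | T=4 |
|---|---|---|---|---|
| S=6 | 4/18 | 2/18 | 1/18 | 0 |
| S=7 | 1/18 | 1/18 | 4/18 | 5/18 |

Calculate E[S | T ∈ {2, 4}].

69/10

P(T ∈ {2, 4}) = 5/9.
Summing S·P(S=x,T=y) over the conditioning event gives 23/6.
E[S | T ∈ {2, 4}] = (23/6) / (5/9) = 69/10.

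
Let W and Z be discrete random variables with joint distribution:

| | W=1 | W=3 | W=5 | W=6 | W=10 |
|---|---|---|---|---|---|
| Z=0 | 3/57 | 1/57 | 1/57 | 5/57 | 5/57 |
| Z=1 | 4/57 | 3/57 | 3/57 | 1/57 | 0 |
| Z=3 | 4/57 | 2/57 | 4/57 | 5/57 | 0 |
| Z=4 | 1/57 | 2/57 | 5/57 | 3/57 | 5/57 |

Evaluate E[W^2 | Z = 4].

P(Z = 4) = 16/57.
Σ W^2·P over the event = 1·(1/57) + 9·(2/57) + 25·(5/57) + 36·(3/57) + 100·(5/57) = 752/57.
E[W^2 | Z = 4] = (752/57) / (16/57) = 47.

47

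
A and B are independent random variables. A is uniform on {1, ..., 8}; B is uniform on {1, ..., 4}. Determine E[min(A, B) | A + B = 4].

Outcomes with A + B = 4: (1,3), (2,2), (3,1), each with probability 1/32.
E[min(A, B) | A + B = 4] = (1 + 2 + 1) / 3 = 4/3.

4/3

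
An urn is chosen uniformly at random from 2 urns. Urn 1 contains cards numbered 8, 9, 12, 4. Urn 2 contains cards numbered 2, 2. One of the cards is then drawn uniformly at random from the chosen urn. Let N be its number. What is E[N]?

41/8

E[N | urn 1] = (8+9+12+4)/4 = 33/4.
E[N | urn 2] = (2+2)/2 = 2.
E[N] = (1/2)·(33/4) + (1/2)·(2) = 41/8.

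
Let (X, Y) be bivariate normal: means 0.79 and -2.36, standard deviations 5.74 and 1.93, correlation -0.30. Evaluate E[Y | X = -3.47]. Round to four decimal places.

The regression of Y on X has slope ρ·σ_Y/σ_X and passes through (μ_X, μ_Y).
E[Y | X=-3.47] = -2.36 + (-0.30)·(1.93/5.74)·(-3.47 − (0.79)) = -2.36 + (-0.10087)·(-4.26) = -1.9303.

-1.9303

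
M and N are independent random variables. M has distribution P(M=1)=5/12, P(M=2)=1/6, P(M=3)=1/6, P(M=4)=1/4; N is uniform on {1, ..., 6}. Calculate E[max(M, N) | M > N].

52/15

P(M > N) = 5/24.
Summing max(M,N)·P(x,y) over outcomes with M > N gives 13/18.
E[max(M, N) | M > N] = (13/18) / (5/24) = 52/15.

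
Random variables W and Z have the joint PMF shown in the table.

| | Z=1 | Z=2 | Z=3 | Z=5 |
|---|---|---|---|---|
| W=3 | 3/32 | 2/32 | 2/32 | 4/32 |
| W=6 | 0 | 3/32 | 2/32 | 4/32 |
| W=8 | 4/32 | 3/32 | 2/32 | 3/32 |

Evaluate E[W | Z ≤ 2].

P(Z ≤ 2) = 15/32.
Σ W·P over the event = 3·(3/32) + 3·(2/32) + 6·(3/32) + 8·(4/32) + 8·(3/32) = 89/32.
E[W | Z ≤ 2] = (89/32) / (15/32) = 89/15.

89/15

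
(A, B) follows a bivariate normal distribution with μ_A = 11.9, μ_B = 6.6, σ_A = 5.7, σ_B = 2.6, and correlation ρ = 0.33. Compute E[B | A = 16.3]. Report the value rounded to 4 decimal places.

The regression of B on A has slope ρ·σ_B/σ_A and passes through (μ_A, μ_B).
E[B | A=16.3] = 6.6 + (0.33)·(2.6/5.7)·(16.3 − (11.9)) = 6.6 + (0.15053)·(4.4) = 7.2623.

7.2623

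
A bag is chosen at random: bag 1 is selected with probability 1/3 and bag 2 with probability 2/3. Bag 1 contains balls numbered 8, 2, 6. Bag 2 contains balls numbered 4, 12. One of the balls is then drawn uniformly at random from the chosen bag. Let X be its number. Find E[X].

64/9

E[X | bag 1] = (8+2+6)/3 = 16/3.
E[X | bag 2] = (4+12)/2 = 8.
E[X] = (1/3)·(16/3) + (2/3)·(8) = 64/9.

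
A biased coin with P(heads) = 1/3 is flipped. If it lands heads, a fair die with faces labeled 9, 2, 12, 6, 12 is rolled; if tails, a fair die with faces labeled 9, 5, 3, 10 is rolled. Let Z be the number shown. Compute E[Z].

217/30

E[Z | heads] = (9+2+12+6+12)/5 = 41/5.
E[Z | tails] = (9+5+3+10)/4 = 27/4.
By the law of total expectation,
E[Z] = (1/3)·(41/5) + (2/3)·(27/4) = 217/30.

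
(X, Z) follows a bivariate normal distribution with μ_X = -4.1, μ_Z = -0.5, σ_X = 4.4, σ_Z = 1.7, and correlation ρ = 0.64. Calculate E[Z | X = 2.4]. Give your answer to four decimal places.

For a bivariate normal, E[Z | X=x] = μ_Z + ρ·(σ_Z/σ_X)·(x − μ_X).
E[Z | X=2.4] = -0.5 + (0.64)·(1.7/4.4)·(2.4 − (-4.1)) = -0.5 + (0.24727)·(6.5) = 1.1073.

1.1073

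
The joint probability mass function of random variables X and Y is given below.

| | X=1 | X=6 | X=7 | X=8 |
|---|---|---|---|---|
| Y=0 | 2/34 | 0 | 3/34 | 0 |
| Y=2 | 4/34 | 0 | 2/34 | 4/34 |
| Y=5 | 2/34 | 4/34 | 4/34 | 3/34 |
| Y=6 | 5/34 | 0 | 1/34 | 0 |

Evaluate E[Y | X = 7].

3

P(X = 7) = 5/17.
Σ Y·P over the event = 0·(3/34) + 2·(2/34) + 5·(4/34) + 6·(1/34) = 15/17.
E[Y | X = 7] = (15/17) / (5/17) = 3.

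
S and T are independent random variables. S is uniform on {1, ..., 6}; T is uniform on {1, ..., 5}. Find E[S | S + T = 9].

5

P(S + T = 9) = 1/10.
Summing S·P(x,y) over outcomes with S + T = 9 gives 1/2.
E[S | S + T = 9] = (1/2) / (1/10) = 5.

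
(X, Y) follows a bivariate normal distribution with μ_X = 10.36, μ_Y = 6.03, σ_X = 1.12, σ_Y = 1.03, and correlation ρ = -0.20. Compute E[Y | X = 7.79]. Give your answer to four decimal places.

6.5027

E[Y | X=x] = μ_Y + ρ(σ_Y/σ_X)(x − μ_X) for jointly normal variables.
E[Y | X=7.79] = 6.03 + (-0.20)·(1.03/1.12)·(7.79 − (10.36)) = 6.03 + (-0.18393)·(-2.57) = 6.5027.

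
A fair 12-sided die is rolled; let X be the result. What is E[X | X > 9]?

11

Given X > 9, X is equally likely to be any of {10, 11, 12}.
E[X | X > 9] = (10 + 11 + 12) / 3 = 11.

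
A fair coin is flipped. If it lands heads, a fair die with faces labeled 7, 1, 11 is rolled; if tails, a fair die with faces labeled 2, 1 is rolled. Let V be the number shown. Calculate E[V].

47/12

E[V | heads] = (7+1+11)/3 = 19/3.
E[V | tails] = (2+1)/2 = 3/2.
E[V] = (1/2)·(19/3) + (1/2)·(3/2) = 47/12.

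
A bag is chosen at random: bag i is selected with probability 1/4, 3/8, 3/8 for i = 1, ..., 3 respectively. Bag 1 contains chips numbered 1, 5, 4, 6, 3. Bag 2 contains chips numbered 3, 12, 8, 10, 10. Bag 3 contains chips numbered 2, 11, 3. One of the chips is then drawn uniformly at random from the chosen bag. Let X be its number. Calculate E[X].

247/40

E[X | bag 1] = (1+5+4+6+3)/5 = 19/5.
E[X | bag 2] = (3+12+8+10+10)/5 = 43/5.
E[X | bag 3] = (2+11+3)/3 = 16/3.
By the law of total expectation,
E[X] = (1/4)·(19/5) + (3/8)·(43/5) + (3/8)·(16/3) = 247/40.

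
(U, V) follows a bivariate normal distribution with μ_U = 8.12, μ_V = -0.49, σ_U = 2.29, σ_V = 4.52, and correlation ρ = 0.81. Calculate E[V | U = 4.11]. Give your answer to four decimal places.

The regression of V on U has slope ρ·σ_V/σ_U and passes through (μ_U, μ_V).
E[V | U=4.11] = -0.49 + (0.81)·(4.52/2.29)·(4.11 − (8.12)) = -0.49 + (1.59878)·(-4.01) = -6.9011.

-6.9011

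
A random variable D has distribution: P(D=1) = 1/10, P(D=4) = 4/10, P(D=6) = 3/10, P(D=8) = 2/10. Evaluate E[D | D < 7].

P(D < 7) = 4/5.
Σ over the event: 1·1/10 + 4·2/5 + 6·3/10 = 7/2.
E[D | D < 7] = (7/2) / (4/5) = 35/8.

35/8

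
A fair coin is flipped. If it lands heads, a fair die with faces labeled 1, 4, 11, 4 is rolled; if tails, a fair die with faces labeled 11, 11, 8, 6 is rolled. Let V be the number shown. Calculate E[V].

E[V | heads] = (1+4+11+4)/4 = 5.
E[V | tails] = (11+11+8+6)/4 = 9.
By the law of total expectation,
E[V] = (1/2)·(5) + (1/2)·(9) = 7.

7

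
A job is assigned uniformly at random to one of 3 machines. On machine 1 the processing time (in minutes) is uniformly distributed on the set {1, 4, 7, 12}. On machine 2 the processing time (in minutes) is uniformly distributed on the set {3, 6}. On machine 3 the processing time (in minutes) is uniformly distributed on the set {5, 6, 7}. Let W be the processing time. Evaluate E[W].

11/2

E[W | machine 1] = (1+4+7+12)/4 = 6.
E[W | machine 2] = (3+6)/2 = 9/2.
E[W | machine 3] = (5+6+7)/3 = 6.
By the law of total expectation,
E[W] = (1/3)·(6) + (1/3)·(9/2) + (1/3)·(6) = 11/2.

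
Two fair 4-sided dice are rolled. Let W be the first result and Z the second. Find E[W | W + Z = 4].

2

Outcomes with W + Z = 4: (1,3), (2,2), (3,1), each with probability 1/16.
E[W | W + Z = 4] = (1 + 2 + 3) / 3 = 2.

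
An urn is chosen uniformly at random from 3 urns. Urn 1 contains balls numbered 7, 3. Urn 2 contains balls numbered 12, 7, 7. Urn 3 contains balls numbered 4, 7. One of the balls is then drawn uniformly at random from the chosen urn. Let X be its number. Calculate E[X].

115/18

E[X | urn 1] = (7+3)/2 = 5.
E[X | urn 2] = (12+7+7)/3 = 26/3.
E[X | urn 3] = (4+7)/2 = 11/2.
E[X] = (1/3)·(5) + (1/3)·(26/3) + (1/3)·(11/2) = 115/18.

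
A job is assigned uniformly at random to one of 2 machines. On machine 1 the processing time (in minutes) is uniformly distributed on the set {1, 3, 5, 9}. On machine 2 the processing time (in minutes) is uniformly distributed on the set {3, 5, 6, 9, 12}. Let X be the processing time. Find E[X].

E[X | machine 1] = (1+3+5+9)/4 = 9/2.
E[X | machine 2] = (3+5+6+9+12)/5 = 7.
By the law of total expectation,
E[X] = (1/2)·(9/2) + (1/2)·(7) = 23/4.

23/4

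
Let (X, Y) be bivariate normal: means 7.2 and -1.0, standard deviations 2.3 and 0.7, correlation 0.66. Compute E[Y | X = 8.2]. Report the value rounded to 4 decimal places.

E[Y | X=x] = μ_Y + ρ(σ_Y/σ_X)(x − μ_X) for jointly normal variables.
E[Y | X=8.2] = -1.0 + (0.66)·(0.7/2.3)·(8.2 − (7.2)) = -1.0 + (0.20087)·(1) = -0.7991.

-0.7991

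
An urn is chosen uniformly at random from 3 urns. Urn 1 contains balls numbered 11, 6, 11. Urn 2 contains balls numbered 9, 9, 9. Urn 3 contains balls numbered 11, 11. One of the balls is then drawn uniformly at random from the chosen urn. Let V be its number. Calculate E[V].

E[V | urn 1] = (11+6+11)/3 = 28/3.
E[V | urn 2] = (9+9+9)/3 = 9.
E[V | urn 3] = (11+11)/2 = 11.
By the law of total expectation,
E[V] = (1/3)·(28/3) + (1/3)·(9) + (1/3)·(11) = 88/9.

88/9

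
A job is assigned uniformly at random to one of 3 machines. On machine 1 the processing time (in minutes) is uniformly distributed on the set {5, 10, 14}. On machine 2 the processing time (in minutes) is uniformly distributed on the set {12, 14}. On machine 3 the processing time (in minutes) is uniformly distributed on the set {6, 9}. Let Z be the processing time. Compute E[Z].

181/18

E[Z | machine 1] = (5+10+14)/3 = 29/3.
E[Z | machine 2] = (12+14)/2 = 13.
E[Z | machine 3] = (6+9)/2 = 15/2.
E[Z] = (1/3)·(29/3) + (1/3)·(13) + (1/3)·(15/2) = 181/18.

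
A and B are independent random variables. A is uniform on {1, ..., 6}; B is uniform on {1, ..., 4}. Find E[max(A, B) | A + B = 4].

8/3

Outcomes with A + B = 4: (1,3), (2,2), (3,1), each with probability 1/24.
E[max(A, B) | A + B = 4] = (3 + 2 + 3) / 3 = 8/3.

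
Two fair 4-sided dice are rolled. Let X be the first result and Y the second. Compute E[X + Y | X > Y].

5

Outcomes with X > Y: (2,1), (3,1), (3,2), (4,1), (4,2), (4,3), each with probability 1/16.
E[X + Y | X > Y] = (3 + 4 + 5 + 5 + 6 + 7) / 6 = 5.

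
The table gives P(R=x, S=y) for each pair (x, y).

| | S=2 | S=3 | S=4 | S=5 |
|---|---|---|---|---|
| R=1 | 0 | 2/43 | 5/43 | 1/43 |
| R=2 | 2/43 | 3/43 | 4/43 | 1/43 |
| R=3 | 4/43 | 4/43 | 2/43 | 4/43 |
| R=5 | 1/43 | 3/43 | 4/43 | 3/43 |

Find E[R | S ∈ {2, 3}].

P(S ∈ {2, 3}) = 19/43.
Σ R·P over the event = 1·(2/43) + 2·(2/43) + 2·(3/43) + 3·(4/43) + 3·(4/43) + 5·(1/43) + 5·(3/43) = 56/43.
E[R | S ∈ {2, 3}] = (56/43) / (19/43) = 56/19.

56/19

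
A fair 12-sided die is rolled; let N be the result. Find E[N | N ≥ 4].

8

Given N ≥ 4, N is equally likely to be any of {4, 5, 6, 7, 8, 9, 10, 11, 12}.
E[N | N ≥ 4] = (4 + 5 + 6 + 7 + 8 + 9 + 10 + 11 + 12) / 9 = 8.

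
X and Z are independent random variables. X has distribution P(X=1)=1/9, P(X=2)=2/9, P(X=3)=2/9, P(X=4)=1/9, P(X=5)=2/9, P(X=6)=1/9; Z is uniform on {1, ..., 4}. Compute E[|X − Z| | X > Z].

P(X > Z) = 7/12.
Summing |X−Z|·P(x,y) over outcomes with X > Z gives 4/3.
E[|X − Z| | X > Z] = (4/3) / (7/12) = 16/7.

16/7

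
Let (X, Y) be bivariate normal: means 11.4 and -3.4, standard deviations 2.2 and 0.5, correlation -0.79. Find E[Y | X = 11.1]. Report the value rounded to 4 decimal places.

For a bivariate normal, E[Y | X=x] = μ_Y + ρ·(σ_Y/σ_X)·(x − μ_X).
E[Y | X=11.1] = -3.4 + (-0.79)·(0.5/2.2)·(11.1 − (11.4)) = -3.4 + (-0.17955)·(-0.3) = -3.3461.

-3.3461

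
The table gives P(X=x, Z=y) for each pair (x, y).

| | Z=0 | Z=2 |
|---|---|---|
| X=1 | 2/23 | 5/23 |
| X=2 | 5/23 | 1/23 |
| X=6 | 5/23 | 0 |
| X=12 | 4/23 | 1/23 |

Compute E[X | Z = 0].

45/8

P(Z = 0) = 16/23.
Σ X·P over the event = 1·(2/23) + 2·(5/23) + 6·(5/23) + 12·(4/23) = 90/23.
E[X | Z = 0] = (90/23) / (16/23) = 45/8.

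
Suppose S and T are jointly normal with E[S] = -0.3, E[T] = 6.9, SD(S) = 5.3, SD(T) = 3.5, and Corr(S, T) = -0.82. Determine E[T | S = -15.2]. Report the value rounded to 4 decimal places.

14.9685

E[T | S=x] = μ_T + ρ(σ_T/σ_S)(x − μ_S) for jointly normal variables.
E[T | S=-15.2] = 6.9 + (-0.82)·(3.5/5.3)·(-15.2 − (-0.3)) = 6.9 + (-0.54151)·(-14.9) = 14.9685.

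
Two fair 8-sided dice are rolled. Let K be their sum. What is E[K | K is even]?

P(K is even) = 1/2.
Σ over the event: 2·1/64 + 4·3/64 + 6·5/64 + 8·7/64 + 10·7/64 + 12·5/64 + 14·3/64 + 16·1/64 = 9/2.
E[K | K is even] = (9/2) / (1/2) = 9.

9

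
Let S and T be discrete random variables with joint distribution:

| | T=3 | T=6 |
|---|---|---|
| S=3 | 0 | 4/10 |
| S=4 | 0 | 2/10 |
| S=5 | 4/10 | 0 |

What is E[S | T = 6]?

P(T = 6) = 3/5.
Σ S·P over the event = 3·(4/10) + 4·(2/10) = 2.
E[S | T = 6] = (2) / (3/5) = 10/3.

10/3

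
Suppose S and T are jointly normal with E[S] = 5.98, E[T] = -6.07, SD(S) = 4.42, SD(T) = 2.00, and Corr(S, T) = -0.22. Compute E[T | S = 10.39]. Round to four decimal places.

-6.5090

For a bivariate normal, E[T | S=x] = μ_T + ρ·(σ_T/σ_S)·(x − μ_S).
E[T | S=10.39] = -6.07 + (-0.22)·(2.00/4.42)·(10.39 − (5.98)) = -6.07 + (-0.099548)·(4.41) = -6.5090.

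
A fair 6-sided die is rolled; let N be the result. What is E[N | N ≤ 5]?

3

Given N ≤ 5, N is equally likely to be any of {1, 2, 3, 4, 5}.
E[N | N ≤ 5] = (1 + 2 + 3 + 4 + 5) / 5 = 3.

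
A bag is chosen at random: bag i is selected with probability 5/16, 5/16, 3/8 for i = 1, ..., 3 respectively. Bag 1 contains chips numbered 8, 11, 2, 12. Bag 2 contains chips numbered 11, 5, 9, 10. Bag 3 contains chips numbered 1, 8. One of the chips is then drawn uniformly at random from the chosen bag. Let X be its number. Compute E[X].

7

E[X | bag 1] = (8+11+2+12)/4 = 33/4.
E[X | bag 2] = (11+5+9+10)/4 = 35/4.
E[X | bag 3] = (1+8)/2 = 9/2.
E[X] = (5/16)·(33/4) + (5/16)·(35/4) + (3/8)·(9/2) = 7.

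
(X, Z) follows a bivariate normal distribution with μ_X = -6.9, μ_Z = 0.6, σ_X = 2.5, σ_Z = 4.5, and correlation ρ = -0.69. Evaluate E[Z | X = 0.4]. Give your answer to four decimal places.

-8.4666

The regression of Z on X has slope ρ·σ_Z/σ_X and passes through (μ_X, μ_Z).
E[Z | X=0.4] = 0.6 + (-0.69)·(4.5/2.5)·(0.4 − (-6.9)) = 0.6 + (-1.242)·(7.3) = -8.4666.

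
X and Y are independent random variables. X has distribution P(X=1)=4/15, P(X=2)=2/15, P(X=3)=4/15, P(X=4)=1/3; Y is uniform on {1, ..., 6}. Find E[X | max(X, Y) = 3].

P(max(X, Y) = 3) = 1/5.
Summing X·P(x,y) over outcomes with max(X, Y) = 3 gives 22/45.
E[X | max(X, Y) = 3] = (22/45) / (1/5) = 22/9.

22/9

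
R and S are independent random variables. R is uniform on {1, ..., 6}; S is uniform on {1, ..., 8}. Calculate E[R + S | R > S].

P(R > S) = 5/16.
Summing (R+S)·P(x,y) over outcomes with R > S gives 35/16.
E[R + S | R > S] = (35/16) / (5/16) = 7.

7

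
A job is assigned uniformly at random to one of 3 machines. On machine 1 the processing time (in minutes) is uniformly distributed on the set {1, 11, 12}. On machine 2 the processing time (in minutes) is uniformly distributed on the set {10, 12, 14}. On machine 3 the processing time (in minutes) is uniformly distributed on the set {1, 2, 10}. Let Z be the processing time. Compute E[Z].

73/9

E[Z | machine 1] = (1+11+12)/3 = 8.
E[Z | machine 2] = (10+12+14)/3 = 12.
E[Z | machine 3] = (1+2+10)/3 = 13/3.
By the law of total expectation,
E[Z] = (1/3)·(8) + (1/3)·(12) + (1/3)·(13/3) = 73/9.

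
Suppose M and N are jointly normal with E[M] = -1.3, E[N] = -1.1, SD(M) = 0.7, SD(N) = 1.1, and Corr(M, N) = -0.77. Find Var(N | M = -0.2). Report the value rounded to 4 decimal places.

0.4926

The conditional variance in a bivariate normal is σ_N²(1 − ρ²), independent of x.
Var(N | M=-0.2) = (1.1)²·(1 − (-0.77)²) = 1.21·0.4071 = 0.4926.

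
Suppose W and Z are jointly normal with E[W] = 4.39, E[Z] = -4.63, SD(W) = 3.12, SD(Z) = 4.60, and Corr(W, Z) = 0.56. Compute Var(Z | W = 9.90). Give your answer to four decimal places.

For a bivariate normal, Var(Z | W=x) = σ_Z²(1 − ρ²).
Var(Z | W=9.90) = (4.60)²·(1 − (0.56)²) = 21.16·0.6864 = 14.5242.

14.5242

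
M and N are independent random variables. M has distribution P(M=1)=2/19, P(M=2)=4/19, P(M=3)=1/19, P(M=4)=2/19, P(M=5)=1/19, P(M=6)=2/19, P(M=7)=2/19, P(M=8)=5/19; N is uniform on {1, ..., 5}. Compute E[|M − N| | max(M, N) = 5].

P(max(M, N) = 5) = 14/95.
Summing |M−N|·P(x,y) over outcomes with max(M, N) = 5 gives 34/95.
E[|M − N| | max(M, N) = 5] = (34/95) / (14/95) = 17/7.

17/7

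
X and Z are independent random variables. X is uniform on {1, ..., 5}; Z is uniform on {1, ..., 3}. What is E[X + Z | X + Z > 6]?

22/3

P(X + Z > 6) = 1/5.
Summing (X+Z)·P(x,y) over outcomes with X + Z > 6 gives 22/15.
E[X + Z | X + Z > 6] = (22/15) / (1/5) = 22/3.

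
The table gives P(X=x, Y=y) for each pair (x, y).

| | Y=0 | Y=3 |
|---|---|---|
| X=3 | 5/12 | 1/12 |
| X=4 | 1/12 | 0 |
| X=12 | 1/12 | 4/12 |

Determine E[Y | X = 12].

12/5

P(X = 12) = 5/12.
Σ Y·P over the event = 0·(1/12) + 3·(4/12) = 1.
E[Y | X = 12] = (1) / (5/12) = 12/5.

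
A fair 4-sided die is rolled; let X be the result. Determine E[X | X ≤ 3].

Given X ≤ 3, X is equally likely to be any of {1, 2, 3}.
E[X | X ≤ 3] = (1 + 2 + 3) / 3 = 2.

2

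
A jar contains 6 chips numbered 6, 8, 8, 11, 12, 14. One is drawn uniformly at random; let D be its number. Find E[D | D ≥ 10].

P(D ≥ 10) = 1/2.
Σ over the event: 11·1/6 + 12·1/6 + 14·1/6 = 37/6.
E[D | D ≥ 10] = (37/6) / (1/2) = 37/3.

37/3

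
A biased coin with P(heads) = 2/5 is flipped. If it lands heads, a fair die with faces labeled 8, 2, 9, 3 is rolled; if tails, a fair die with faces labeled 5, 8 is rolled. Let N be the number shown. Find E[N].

61/10

E[N | heads] = (8+2+9+3)/4 = 11/2.
E[N | tails] = (5+8)/2 = 13/2.
E[N] = (2/5)·(11/2) + (3/5)·(13/2) = 61/10.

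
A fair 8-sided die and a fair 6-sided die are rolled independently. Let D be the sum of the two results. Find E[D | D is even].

P(D is even) = 1/2.
Σ over the event: 2·1/48 + 4·1/16 + 6·5/48 + 8·1/8 + 10·5/48 + 12·1/16 + 14·1/48 = 4.
E[D | D is even] = (4) / (1/2) = 8.

8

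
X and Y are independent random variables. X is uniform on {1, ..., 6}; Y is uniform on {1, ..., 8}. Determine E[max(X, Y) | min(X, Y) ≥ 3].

71/12

P(min(X, Y) ≥ 3) = 1/2.
Summing max(X,Y)·P(x,y) over outcomes with min(X, Y) ≥ 3 gives 71/24.
E[max(X, Y) | min(X, Y) ≥ 3] = (71/24) / (1/2) = 71/12.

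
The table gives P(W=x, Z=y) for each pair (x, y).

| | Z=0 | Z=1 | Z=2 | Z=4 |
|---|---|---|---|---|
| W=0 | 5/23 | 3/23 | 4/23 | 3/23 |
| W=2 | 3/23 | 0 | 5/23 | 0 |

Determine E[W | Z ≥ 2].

5/6

P(Z ≥ 2) = 12/23.
Σ W·P over the event = 0·(4/23) + 0·(3/23) + 2·(5/23) = 10/23.
E[W | Z ≥ 2] = (10/23) / (12/23) = 5/6.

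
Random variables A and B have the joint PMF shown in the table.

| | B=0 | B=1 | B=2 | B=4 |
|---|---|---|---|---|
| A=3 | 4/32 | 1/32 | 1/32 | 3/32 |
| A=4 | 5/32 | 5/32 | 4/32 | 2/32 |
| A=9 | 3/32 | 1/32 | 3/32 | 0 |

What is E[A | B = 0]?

59/12

P(B = 0) = 3/8.
Σ A·P over the event = 3·(4/32) + 4·(5/32) + 9·(3/32) = 59/32.
E[A | B = 0] = (59/32) / (3/8) = 59/12.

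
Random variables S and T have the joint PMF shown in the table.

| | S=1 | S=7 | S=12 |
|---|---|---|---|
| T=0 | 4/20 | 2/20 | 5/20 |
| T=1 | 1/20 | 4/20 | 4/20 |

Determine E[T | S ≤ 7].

5/11

P(S ≤ 7) = 11/20.
Σ T·P over the event = 0·(4/20) + 1·(1/20) + 0·(2/20) + 1·(4/20) = 1/4.
E[T | S ≤ 7] = (1/4) / (11/20) = 5/11.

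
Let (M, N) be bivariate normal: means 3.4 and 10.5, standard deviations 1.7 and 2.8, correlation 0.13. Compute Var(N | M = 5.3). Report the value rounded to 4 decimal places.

7.7075

The conditional variance in a bivariate normal is σ_N²(1 − ρ²), independent of x.
Var(N | M=5.3) = (2.8)²·(1 − (0.13)²) = 7.84·0.9831 = 7.7075.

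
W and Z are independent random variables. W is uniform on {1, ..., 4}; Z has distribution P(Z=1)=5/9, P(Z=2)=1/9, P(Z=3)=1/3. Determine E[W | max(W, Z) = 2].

13/7

P(max(W, Z) = 2) = 7/36.
Summing W·P(x,y) over outcomes with max(W, Z) = 2 gives 13/36.
E[W | max(W, Z) = 2] = (13/36) / (7/36) = 13/7.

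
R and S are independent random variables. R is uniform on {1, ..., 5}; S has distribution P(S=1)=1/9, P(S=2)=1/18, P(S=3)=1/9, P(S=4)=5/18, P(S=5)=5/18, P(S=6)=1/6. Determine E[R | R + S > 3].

P(R + S > 3) = 17/18.
Summing R·P(x,y) over outcomes with R + S > 3 gives 263/90.
E[R | R + S > 3] = (263/90) / (17/18) = 263/85.

263/85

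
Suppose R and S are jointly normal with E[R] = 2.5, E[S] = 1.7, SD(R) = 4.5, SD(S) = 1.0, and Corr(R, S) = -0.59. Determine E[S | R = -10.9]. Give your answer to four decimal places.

The regression of S on R has slope ρ·σ_S/σ_R and passes through (μ_R, μ_S).
E[S | R=-10.9] = 1.7 + (-0.59)·(1.0/4.5)·(-10.9 − (2.5)) = 1.7 + (-0.13111)·(-13.4) = 3.4569.

3.4569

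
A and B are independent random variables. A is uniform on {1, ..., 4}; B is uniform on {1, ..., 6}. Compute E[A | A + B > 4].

P(A + B > 4) = 3/4.
Summing A·P(x,y) over outcomes with A + B > 4 gives 25/12.
E[A | A + B > 4] = (25/12) / (3/4) = 25/9.

25/9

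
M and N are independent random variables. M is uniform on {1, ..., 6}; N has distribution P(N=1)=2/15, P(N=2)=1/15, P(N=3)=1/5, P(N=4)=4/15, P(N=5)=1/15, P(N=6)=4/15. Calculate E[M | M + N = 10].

P(M + N = 10) = 1/10.
Summing M·P(x,y) over outcomes with M + N = 10 gives 1/2.
E[M | M + N = 10] = (1/2) / (1/10) = 5.

5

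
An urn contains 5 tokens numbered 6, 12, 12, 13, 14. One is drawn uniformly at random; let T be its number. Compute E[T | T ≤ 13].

P(T ≤ 13) = 4/5.
Σ over the event: 6·1/5 + 12·2/5 + 13·1/5 = 43/5.
E[T | T ≤ 13] = (43/5) / (4/5) = 43/4.

43/4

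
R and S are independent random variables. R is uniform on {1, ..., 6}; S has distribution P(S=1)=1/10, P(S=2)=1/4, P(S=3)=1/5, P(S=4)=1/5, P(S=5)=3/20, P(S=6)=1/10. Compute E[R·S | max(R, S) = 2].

P(max(R, S) = 2) = 1/10.
Summing RS·P(x,y) over outcomes with max(R, S) = 2 gives 17/60.
E[R·S | max(R, S) = 2] = (17/60) / (1/10) = 17/6.

17/6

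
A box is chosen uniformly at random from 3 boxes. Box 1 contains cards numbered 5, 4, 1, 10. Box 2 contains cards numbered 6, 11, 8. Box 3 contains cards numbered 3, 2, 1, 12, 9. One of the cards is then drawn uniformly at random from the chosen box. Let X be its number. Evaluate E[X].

E[X | box 1] = (5+4+1+10)/4 = 5.
E[X | box 2] = (6+11+8)/3 = 25/3.
E[X | box 3] = (3+2+1+12+9)/5 = 27/5.
E[X] = (1/3)·(5) + (1/3)·(25/3) + (1/3)·(27/5) = 281/45.

281/45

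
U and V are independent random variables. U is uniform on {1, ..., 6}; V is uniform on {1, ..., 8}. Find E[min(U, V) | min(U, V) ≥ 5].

Outcomes with min(U, V) ≥ 5: (5,5), (5,6), (5,7), (5,8), (6,5), (6,6), (6,7), (6,8), each with probability 1/48.
E[min(U, V) | min(U, V) ≥ 5] = (5 + 5 + 5 + 5 + 5 + 6 + 6 + 6) / 8 = 43/8.

43/8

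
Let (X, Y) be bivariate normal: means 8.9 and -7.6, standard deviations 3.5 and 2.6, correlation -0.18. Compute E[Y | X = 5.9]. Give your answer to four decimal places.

The regression of Y on X has slope ρ·σ_Y/σ_X and passes through (μ_X, μ_Y).
E[Y | X=5.9] = -7.6 + (-0.18)·(2.6/3.5)·(5.9 − (8.9)) = -7.6 + (-0.13371)·(-3) = -7.1989.

-7.1989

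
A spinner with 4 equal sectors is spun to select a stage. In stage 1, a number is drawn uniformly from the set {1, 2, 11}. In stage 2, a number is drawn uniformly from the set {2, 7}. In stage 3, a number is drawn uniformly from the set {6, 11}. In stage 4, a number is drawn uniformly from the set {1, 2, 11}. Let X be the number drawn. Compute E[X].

E[X | stage 1] = (1+2+11)/3 = 14/3.
E[X | stage 2] = (2+7)/2 = 9/2.
E[X | stage 3] = (6+11)/2 = 17/2.
E[X | stage 4] = (1+2+11)/3 = 14/3.
E[X] = (1/4)·(14/3) + (1/4)·(9/2) + (1/4)·(17/2) + (1/4)·(14/3) = 67/12.

67/12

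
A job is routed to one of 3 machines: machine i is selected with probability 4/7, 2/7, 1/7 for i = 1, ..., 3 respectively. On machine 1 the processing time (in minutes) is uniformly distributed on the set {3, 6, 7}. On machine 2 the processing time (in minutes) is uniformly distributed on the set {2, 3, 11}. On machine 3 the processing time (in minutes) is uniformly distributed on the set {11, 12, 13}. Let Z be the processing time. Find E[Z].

E[Z | machine 1] = (3+6+7)/3 = 16/3.
E[Z | machine 2] = (2+3+11)/3 = 16/3.
E[Z | machine 3] = (11+12+13)/3 = 12.
E[Z] = (4/7)·(16/3) + (2/7)·(16/3) + (1/7)·(12) = 44/7.

44/7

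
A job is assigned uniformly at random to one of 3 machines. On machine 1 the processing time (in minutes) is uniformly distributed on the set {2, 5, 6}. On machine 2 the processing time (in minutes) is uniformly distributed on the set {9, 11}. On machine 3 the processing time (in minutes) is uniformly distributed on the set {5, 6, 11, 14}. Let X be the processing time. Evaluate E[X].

E[X | machine 1] = (2+5+6)/3 = 13/3.
E[X | machine 2] = (9+11)/2 = 10.
E[X | machine 3] = (5+6+11+14)/4 = 9.
By the law of total expectation,
E[X] = (1/3)·(13/3) + (1/3)·(10) + (1/3)·(9) = 70/9.

70/9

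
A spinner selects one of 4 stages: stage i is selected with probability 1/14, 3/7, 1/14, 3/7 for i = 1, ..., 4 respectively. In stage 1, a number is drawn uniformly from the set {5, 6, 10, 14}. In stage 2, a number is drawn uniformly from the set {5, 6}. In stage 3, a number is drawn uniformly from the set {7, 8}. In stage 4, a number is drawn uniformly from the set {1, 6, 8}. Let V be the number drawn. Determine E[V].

317/56

E[V | stage 1] = (5+6+10+14)/4 = 35/4.
E[V | stage 2] = (5+6)/2 = 11/2.
E[V | stage 3] = (7+8)/2 = 15/2.
E[V | stage 4] = (1+6+8)/3 = 5.
E[V] = (1/14)·(35/4) + (3/7)·(11/2) + (1/14)·(15/2) + (3/7)·(5) = 317/56.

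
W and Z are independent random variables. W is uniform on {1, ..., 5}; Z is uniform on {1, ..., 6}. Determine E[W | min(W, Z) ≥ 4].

Outcomes with min(W, Z) ≥ 4: (4,4), (4,5), (4,6), (5,4), (5,5), (5,6), each with probability 1/30.
E[W | min(W, Z) ≥ 4] = (4 + 4 + 4 + 5 + 5 + 5) / 6 = 9/2.

9/2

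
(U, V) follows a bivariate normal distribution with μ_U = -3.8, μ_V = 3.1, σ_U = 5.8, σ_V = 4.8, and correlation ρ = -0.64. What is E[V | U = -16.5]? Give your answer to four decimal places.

The regression of V on U has slope ρ·σ_V/σ_U and passes through (μ_U, μ_V).
E[V | U=-16.5] = 3.1 + (-0.64)·(4.8/5.8)·(-16.5 − (-3.8)) = 3.1 + (-0.529655)·(-12.7) = 9.8266.

9.8266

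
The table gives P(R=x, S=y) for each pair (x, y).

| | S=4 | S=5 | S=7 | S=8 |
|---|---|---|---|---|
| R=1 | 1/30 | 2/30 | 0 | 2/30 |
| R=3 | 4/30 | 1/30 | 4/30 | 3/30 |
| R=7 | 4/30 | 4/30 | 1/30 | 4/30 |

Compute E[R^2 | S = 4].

P(S = 4) = 3/10.
Σ R^2·P over the event = 1·(1/30) + 9·(4/30) + 49·(4/30) = 233/30.
E[R^2 | S = 4] = (233/30) / (3/10) = 233/9.

233/9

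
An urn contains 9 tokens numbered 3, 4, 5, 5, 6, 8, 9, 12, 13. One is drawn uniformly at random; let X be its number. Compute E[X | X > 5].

P(X > 5) = 5/9.
Σ over the event: 6·1/9 + 8·1/9 + 9·1/9 + 12·1/9 + 13·1/9 = 16/3.
E[X | X > 5] = (16/3) / (5/9) = 48/5.

48/5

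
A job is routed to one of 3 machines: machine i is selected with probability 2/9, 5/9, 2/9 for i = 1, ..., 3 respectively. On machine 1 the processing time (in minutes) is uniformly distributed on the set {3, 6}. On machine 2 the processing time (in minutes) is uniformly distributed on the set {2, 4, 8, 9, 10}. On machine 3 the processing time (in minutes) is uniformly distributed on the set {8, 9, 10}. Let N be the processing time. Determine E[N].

20/3

E[N | machine 1] = (3+6)/2 = 9/2.
E[N | machine 2] = (2+4+8+9+10)/5 = 33/5.
E[N | machine 3] = (8+9+10)/3 = 9.
By the law of total expectation,
E[N] = (2/9)·(9/2) + (5/9)·(33/5) + (2/9)·(9) = 20/3.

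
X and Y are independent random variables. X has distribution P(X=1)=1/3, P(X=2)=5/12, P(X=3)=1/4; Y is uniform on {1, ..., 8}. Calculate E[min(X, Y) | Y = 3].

23/12

P(Y = 3) = 1/8.
Summing min(X,Y)·P(x,y) over outcomes with Y = 3 gives 23/96.
E[min(X, Y) | Y = 3] = (23/96) / (1/8) = 23/12.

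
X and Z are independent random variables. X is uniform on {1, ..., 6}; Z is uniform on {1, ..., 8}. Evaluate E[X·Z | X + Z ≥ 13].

P(X + Z ≥ 13) = 1/16.
Summing XZ·P(x,y) over outcomes with X + Z ≥ 13 gives 65/24.
E[X·Z | X + Z ≥ 13] = (65/24) / (1/16) = 130/3.

130/3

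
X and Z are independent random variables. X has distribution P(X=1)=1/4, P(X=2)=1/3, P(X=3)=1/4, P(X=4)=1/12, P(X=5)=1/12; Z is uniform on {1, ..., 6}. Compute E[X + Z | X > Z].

87/17

P(X > Z) = 17/72.
Summing (X+Z)·P(x,y) over outcomes with X > Z gives 29/24.
E[X + Z | X > Z] = (29/24) / (17/72) = 87/17.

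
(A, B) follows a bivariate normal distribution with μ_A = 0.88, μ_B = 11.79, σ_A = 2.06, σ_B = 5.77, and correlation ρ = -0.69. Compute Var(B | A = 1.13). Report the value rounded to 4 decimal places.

17.4422

The conditional variance in a bivariate normal is σ_B²(1 − ρ²), independent of x.
Var(B | A=1.13) = (5.77)²·(1 − (-0.69)²) = 33.2929·0.5239 = 17.4422.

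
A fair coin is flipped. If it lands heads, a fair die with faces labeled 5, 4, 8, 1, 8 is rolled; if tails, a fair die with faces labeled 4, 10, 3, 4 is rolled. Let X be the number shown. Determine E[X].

209/40

E[X | heads] = (5+4+8+1+8)/5 = 26/5.
E[X | tails] = (4+10+3+4)/4 = 21/4.
E[X] = (1/2)·(26/5) + (1/2)·(21/4) = 209/40.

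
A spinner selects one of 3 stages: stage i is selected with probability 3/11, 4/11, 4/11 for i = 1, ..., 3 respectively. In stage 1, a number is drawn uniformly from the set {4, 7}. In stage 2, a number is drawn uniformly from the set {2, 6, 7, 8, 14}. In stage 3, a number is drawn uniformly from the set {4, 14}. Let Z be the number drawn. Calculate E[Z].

E[Z | stage 1] = (4+7)/2 = 11/2.
E[Z | stage 2] = (2+6+7+8+14)/5 = 37/5.
E[Z | stage 3] = (4+14)/2 = 9.
By the law of total expectation,
E[Z] = (3/11)·(11/2) + (4/11)·(37/5) + (4/11)·(9) = 821/110.

821/110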